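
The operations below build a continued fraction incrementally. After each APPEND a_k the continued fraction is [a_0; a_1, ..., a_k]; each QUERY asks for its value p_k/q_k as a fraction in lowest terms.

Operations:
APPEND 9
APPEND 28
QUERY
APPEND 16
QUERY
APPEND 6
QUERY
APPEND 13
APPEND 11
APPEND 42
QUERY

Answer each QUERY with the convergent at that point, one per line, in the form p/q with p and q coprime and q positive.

253/28
4057/449
24595/2722
150948686/16705929

APPEND 9: p_0 = 9·1 + 0 = 9, q_0 = 9·0 + 1 = 1 → 9/1
APPEND 28: p_1 = 28·9 + 1 = 253, q_1 = 28·1 + 0 = 28 → 253/28
APPEND 16: p_2 = 16·253 + 9 = 4057, q_2 = 16·28 + 1 = 449 → 4057/449
APPEND 6: p_3 = 6·4057 + 253 = 24595, q_3 = 6·449 + 28 = 2722 → 24595/2722
APPEND 13: p_4 = 13·24595 + 4057 = 323792, q_4 = 13·2722 + 449 = 35835 → 323792/35835
APPEND 11: p_5 = 11·323792 + 24595 = 3586307, q_5 = 11·35835 + 2722 = 396907 → 3586307/396907
APPEND 42: p_6 = 42·3586307 + 323792 = 150948686, q_6 = 42·396907 + 35835 = 16705929 → 150948686/16705929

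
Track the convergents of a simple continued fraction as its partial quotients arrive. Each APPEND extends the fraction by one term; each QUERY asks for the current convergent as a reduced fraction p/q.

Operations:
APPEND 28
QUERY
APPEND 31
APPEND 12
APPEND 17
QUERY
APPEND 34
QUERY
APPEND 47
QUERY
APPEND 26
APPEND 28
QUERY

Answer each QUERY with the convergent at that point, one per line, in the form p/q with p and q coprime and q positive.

APPEND 28: p_0 = 28·1 + 0 = 28, q_0 = 28·0 + 1 = 1 → 28/1
APPEND 31: p_1 = 31·28 + 1 = 869, q_1 = 31·1 + 0 = 31 → 869/31
APPEND 12: p_2 = 12·869 + 28 = 10456, q_2 = 12·31 + 1 = 373 → 10456/373
APPEND 17: p_3 = 17·10456 + 869 = 178621, q_3 = 17·373 + 31 = 6372 → 178621/6372
APPEND 34: p_4 = 34·178621 + 10456 = 6083570, q_4 = 34·6372 + 373 = 217021 → 6083570/217021
APPEND 47: p_5 = 47·6083570 + 178621 = 286106411, q_5 = 47·217021 + 6372 = 10206359 → 286106411/10206359
APPEND 26: p_6 = 26·286106411 + 6083570 = 7444850256, q_6 = 26·10206359 + 217021 = 265582355 → 7444850256/265582355
APPEND 28: p_7 = 28·7444850256 + 286106411 = 208741913579, q_7 = 28·265582355 + 10206359 = 7446512299 → 208741913579/7446512299

28/1
178621/6372
6083570/217021
286106411/10206359
208741913579/7446512299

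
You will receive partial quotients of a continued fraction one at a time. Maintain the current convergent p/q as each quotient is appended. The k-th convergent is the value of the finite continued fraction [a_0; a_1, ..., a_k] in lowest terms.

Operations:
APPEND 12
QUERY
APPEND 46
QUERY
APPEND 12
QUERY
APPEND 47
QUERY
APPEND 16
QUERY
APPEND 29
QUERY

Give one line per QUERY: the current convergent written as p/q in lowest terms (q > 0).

12/1
553/46
6648/553
313009/26037
5014792/417145
145741977/12123242

APPEND 12: p_0 = 12·1 + 0 = 12, q_0 = 12·0 + 1 = 1 → 12/1
APPEND 46: p_1 = 46·12 + 1 = 553, q_1 = 46·1 + 0 = 46 → 553/46
APPEND 12: p_2 = 12·553 + 12 = 6648, q_2 = 12·46 + 1 = 553 → 6648/553
APPEND 47: p_3 = 47·6648 + 553 = 313009, q_3 = 47·553 + 46 = 26037 → 313009/26037
APPEND 16: p_4 = 16·313009 + 6648 = 5014792, q_4 = 16·26037 + 553 = 417145 → 5014792/417145
APPEND 29: p_5 = 29·5014792 + 313009 = 145741977, q_5 = 29·417145 + 26037 = 12123242 → 145741977/12123242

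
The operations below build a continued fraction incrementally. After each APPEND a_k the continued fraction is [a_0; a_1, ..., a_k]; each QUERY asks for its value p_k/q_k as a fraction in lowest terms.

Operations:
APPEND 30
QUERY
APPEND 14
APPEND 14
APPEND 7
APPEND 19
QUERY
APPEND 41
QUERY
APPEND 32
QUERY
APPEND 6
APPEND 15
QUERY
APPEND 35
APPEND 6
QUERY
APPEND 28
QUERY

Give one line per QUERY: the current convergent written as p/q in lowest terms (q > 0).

30/1
801815/26664
32916304/1094617
1054123543/35054408
96418986973/3206370383
20382552196675/677812677203
574092483708517/19091189346154

APPEND 30: p_0 = 30·1 + 0 = 30, q_0 = 30·0 + 1 = 1 → 30/1
APPEND 14: p_1 = 14·30 + 1 = 421, q_1 = 14·1 + 0 = 14 → 421/14
APPEND 14: p_2 = 14·421 + 30 = 5924, q_2 = 14·14 + 1 = 197 → 5924/197
APPEND 7: p_3 = 7·5924 + 421 = 41889, q_3 = 7·197 + 14 = 1393 → 41889/1393
APPEND 19: p_4 = 19·41889 + 5924 = 801815, q_4 = 19·1393 + 197 = 26664 → 801815/26664
APPEND 41: p_5 = 41·801815 + 41889 = 32916304, q_5 = 41·26664 + 1393 = 1094617 → 32916304/1094617
APPEND 32: p_6 = 32·32916304 + 801815 = 1054123543, q_6 = 32·1094617 + 26664 = 35054408 → 1054123543/35054408
APPEND 6: p_7 = 6·1054123543 + 32916304 = 6357657562, q_7 = 6·35054408 + 1094617 = 211421065 → 6357657562/211421065
APPEND 15: p_8 = 15·6357657562 + 1054123543 = 96418986973, q_8 = 15·211421065 + 35054408 = 3206370383 → 96418986973/3206370383
APPEND 35: p_9 = 35·96418986973 + 6357657562 = 3381022201617, q_9 = 35·3206370383 + 211421065 = 112434384470 → 3381022201617/112434384470
APPEND 6: p_10 = 6·3381022201617 + 96418986973 = 20382552196675, q_10 = 6·112434384470 + 3206370383 = 677812677203 → 20382552196675/677812677203
APPEND 28: p_11 = 28·20382552196675 + 3381022201617 = 574092483708517, q_11 = 28·677812677203 + 112434384470 = 19091189346154 → 574092483708517/19091189346154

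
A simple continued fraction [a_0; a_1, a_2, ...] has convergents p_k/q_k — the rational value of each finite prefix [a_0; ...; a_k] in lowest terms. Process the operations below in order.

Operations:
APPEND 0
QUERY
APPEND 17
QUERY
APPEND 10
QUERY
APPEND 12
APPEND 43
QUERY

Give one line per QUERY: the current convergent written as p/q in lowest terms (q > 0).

0/1
1/17
10/171
5213/89138

APPEND 0: p_0 = 0·1 + 0 = 0, q_0 = 0·0 + 1 = 1 → 0/1
APPEND 17: p_1 = 17·0 + 1 = 1, q_1 = 17·1 + 0 = 17 → 1/17
APPEND 10: p_2 = 10·1 + 0 = 10, q_2 = 10·17 + 1 = 171 → 10/171
APPEND 12: p_3 = 12·10 + 1 = 121, q_3 = 12·171 + 17 = 2069 → 121/2069
APPEND 43: p_4 = 43·121 + 10 = 5213, q_4 = 43·2069 + 171 = 89138 → 5213/89138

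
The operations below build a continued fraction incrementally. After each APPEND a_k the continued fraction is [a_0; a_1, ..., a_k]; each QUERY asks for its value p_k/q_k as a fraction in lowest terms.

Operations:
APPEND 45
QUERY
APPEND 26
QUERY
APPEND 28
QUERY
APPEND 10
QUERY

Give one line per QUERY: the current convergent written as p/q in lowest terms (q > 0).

45/1
1171/26
32833/729
329501/7316

APPEND 45: p_0 = 45·1 + 0 = 45, q_0 = 45·0 + 1 = 1 → 45/1
APPEND 26: p_1 = 26·45 + 1 = 1171, q_1 = 26·1 + 0 = 26 → 1171/26
APPEND 28: p_2 = 28·1171 + 45 = 32833, q_2 = 28·26 + 1 = 729 → 32833/729
APPEND 10: p_3 = 10·32833 + 1171 = 329501, q_3 = 10·729 + 26 = 7316 → 329501/7316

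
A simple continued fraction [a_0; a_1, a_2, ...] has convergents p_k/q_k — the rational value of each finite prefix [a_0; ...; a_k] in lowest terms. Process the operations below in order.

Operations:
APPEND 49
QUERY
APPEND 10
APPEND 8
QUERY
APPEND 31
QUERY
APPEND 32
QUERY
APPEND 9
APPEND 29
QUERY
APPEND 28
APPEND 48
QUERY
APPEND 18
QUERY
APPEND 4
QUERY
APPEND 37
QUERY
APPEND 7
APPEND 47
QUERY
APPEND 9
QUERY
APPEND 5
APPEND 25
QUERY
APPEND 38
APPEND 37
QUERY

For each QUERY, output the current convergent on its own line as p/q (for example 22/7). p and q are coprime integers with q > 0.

49/1
3977/81
123778/2521
3964873/80753
1042386288/21230395
1403728323840/28589887579
25296332452819/515213156780
102589058135116/2089442514699
3821091483452111/77824586200643
1265781875271547082/25780317244403043
11418887106886223631/232569716745546587
1470424322349452854556/29948292241048946037
2071046349589839164974061/42181226452491836105245

APPEND 49: p_0 = 49·1 + 0 = 49, q_0 = 49·0 + 1 = 1 → 49/1
APPEND 10: p_1 = 10·49 + 1 = 491, q_1 = 10·1 + 0 = 10 → 491/10
APPEND 8: p_2 = 8·491 + 49 = 3977, q_2 = 8·10 + 1 = 81 → 3977/81
APPEND 31: p_3 = 31·3977 + 491 = 123778, q_3 = 31·81 + 10 = 2521 → 123778/2521
APPEND 32: p_4 = 32·123778 + 3977 = 3964873, q_4 = 32·2521 + 81 = 80753 → 3964873/80753
APPEND 9: p_5 = 9·3964873 + 123778 = 35807635, q_5 = 9·80753 + 2521 = 729298 → 35807635/729298
APPEND 29: p_6 = 29·35807635 + 3964873 = 1042386288, q_6 = 29·729298 + 80753 = 21230395 → 1042386288/21230395
APPEND 28: p_7 = 28·1042386288 + 35807635 = 29222623699, q_7 = 28·21230395 + 729298 = 595180358 → 29222623699/595180358
APPEND 48: p_8 = 48·29222623699 + 1042386288 = 1403728323840, q_8 = 48·595180358 + 21230395 = 28589887579 → 1403728323840/28589887579
APPEND 18: p_9 = 18·1403728323840 + 29222623699 = 25296332452819, q_9 = 18·28589887579 + 595180358 = 515213156780 → 25296332452819/515213156780
APPEND 4: p_10 = 4·25296332452819 + 1403728323840 = 102589058135116, q_10 = 4·515213156780 + 28589887579 = 2089442514699 → 102589058135116/2089442514699
APPEND 37: p_11 = 37·102589058135116 + 25296332452819 = 3821091483452111, q_11 = 37·2089442514699 + 515213156780 = 77824586200643 → 3821091483452111/77824586200643
APPEND 7: p_12 = 7·3821091483452111 + 102589058135116 = 26850229442299893, q_12 = 7·77824586200643 + 2089442514699 = 546861545919200 → 26850229442299893/546861545919200
APPEND 47: p_13 = 47·26850229442299893 + 3821091483452111 = 1265781875271547082, q_13 = 47·546861545919200 + 77824586200643 = 25780317244403043 → 1265781875271547082/25780317244403043
APPEND 9: p_14 = 9·1265781875271547082 + 26850229442299893 = 11418887106886223631, q_14 = 9·25780317244403043 + 546861545919200 = 232569716745546587 → 11418887106886223631/232569716745546587
APPEND 5: p_15 = 5·11418887106886223631 + 1265781875271547082 = 58360217409702665237, q_15 = 5·232569716745546587 + 25780317244403043 = 1188628900972135978 → 58360217409702665237/1188628900972135978
APPEND 25: p_16 = 25·58360217409702665237 + 11418887106886223631 = 1470424322349452854556, q_16 = 25·1188628900972135978 + 232569716745546587 = 29948292241048946037 → 1470424322349452854556/29948292241048946037
APPEND 38: p_17 = 38·1470424322349452854556 + 58360217409702665237 = 55934484466688911138365, q_17 = 38·29948292241048946037 + 1188628900972135978 = 1139223734060832085384 → 55934484466688911138365/1139223734060832085384
APPEND 37: p_18 = 37·55934484466688911138365 + 1470424322349452854556 = 2071046349589839164974061, q_18 = 37·1139223734060832085384 + 29948292241048946037 = 42181226452491836105245 → 2071046349589839164974061/42181226452491836105245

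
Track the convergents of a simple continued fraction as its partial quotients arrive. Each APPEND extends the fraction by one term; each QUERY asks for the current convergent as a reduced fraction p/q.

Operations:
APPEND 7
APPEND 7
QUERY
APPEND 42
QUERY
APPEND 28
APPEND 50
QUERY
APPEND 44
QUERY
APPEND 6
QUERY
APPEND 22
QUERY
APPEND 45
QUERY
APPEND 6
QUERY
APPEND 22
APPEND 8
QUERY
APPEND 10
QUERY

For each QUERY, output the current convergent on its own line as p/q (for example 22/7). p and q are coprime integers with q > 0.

50/7
2107/295
2954407/413645
130052954/18208647
783272131/109665527
17362039836/2430850241
782075064751/109497926372
4709812428342/659418408473
839893400334542/117593041710697
8503331951833695/1190547120019748

APPEND 7: p_0 = 7·1 + 0 = 7, q_0 = 7·0 + 1 = 1 → 7/1
APPEND 7: p_1 = 7·7 + 1 = 50, q_1 = 7·1 + 0 = 7 → 50/7
APPEND 42: p_2 = 42·50 + 7 = 2107, q_2 = 42·7 + 1 = 295 → 2107/295
APPEND 28: p_3 = 28·2107 + 50 = 59046, q_3 = 28·295 + 7 = 8267 → 59046/8267
APPEND 50: p_4 = 50·59046 + 2107 = 2954407, q_4 = 50·8267 + 295 = 413645 → 2954407/413645
APPEND 44: p_5 = 44·2954407 + 59046 = 130052954, q_5 = 44·413645 + 8267 = 18208647 → 130052954/18208647
APPEND 6: p_6 = 6·130052954 + 2954407 = 783272131, q_6 = 6·18208647 + 413645 = 109665527 → 783272131/109665527
APPEND 22: p_7 = 22·783272131 + 130052954 = 17362039836, q_7 = 22·109665527 + 18208647 = 2430850241 → 17362039836/2430850241
APPEND 45: p_8 = 45·17362039836 + 783272131 = 782075064751, q_8 = 45·2430850241 + 109665527 = 109497926372 → 782075064751/109497926372
APPEND 6: p_9 = 6·782075064751 + 17362039836 = 4709812428342, q_9 = 6·109497926372 + 2430850241 = 659418408473 → 4709812428342/659418408473
APPEND 22: p_10 = 22·4709812428342 + 782075064751 = 104397948488275, q_10 = 22·659418408473 + 109497926372 = 14616702912778 → 104397948488275/14616702912778
APPEND 8: p_11 = 8·104397948488275 + 4709812428342 = 839893400334542, q_11 = 8·14616702912778 + 659418408473 = 117593041710697 → 839893400334542/117593041710697
APPEND 10: p_12 = 10·839893400334542 + 104397948488275 = 8503331951833695, q_12 = 10·117593041710697 + 14616702912778 = 1190547120019748 → 8503331951833695/1190547120019748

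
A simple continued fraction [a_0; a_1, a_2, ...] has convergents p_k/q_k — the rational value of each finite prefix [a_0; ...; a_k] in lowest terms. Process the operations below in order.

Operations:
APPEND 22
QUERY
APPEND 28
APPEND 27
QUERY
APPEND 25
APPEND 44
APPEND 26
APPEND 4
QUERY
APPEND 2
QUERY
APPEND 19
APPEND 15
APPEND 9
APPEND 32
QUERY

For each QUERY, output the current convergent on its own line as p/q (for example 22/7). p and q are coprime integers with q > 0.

APPEND 22: p_0 = 22·1 + 0 = 22, q_0 = 22·0 + 1 = 1 → 22/1
APPEND 28: p_1 = 28·22 + 1 = 617, q_1 = 28·1 + 0 = 28 → 617/28
APPEND 27: p_2 = 27·617 + 22 = 16681, q_2 = 27·28 + 1 = 757 → 16681/757
APPEND 25: p_3 = 25·16681 + 617 = 417642, q_3 = 25·757 + 28 = 18953 → 417642/18953
APPEND 44: p_4 = 44·417642 + 16681 = 18392929, q_4 = 44·18953 + 757 = 834689 → 18392929/834689
APPEND 26: p_5 = 26·18392929 + 417642 = 478633796, q_5 = 26·834689 + 18953 = 21720867 → 478633796/21720867
APPEND 4: p_6 = 4·478633796 + 18392929 = 1932928113, q_6 = 4·21720867 + 834689 = 87718157 → 1932928113/87718157
APPEND 2: p_7 = 2·1932928113 + 478633796 = 4344490022, q_7 = 2·87718157 + 21720867 = 197157181 → 4344490022/197157181
APPEND 19: p_8 = 19·4344490022 + 1932928113 = 84478238531, q_8 = 19·197157181 + 87718157 = 3833704596 → 84478238531/3833704596
APPEND 15: p_9 = 15·84478238531 + 4344490022 = 1271518067987, q_9 = 15·3833704596 + 197157181 = 57702726121 → 1271518067987/57702726121
APPEND 9: p_10 = 9·1271518067987 + 84478238531 = 11528140850414, q_10 = 9·57702726121 + 3833704596 = 523158239685 → 11528140850414/523158239685
APPEND 32: p_11 = 32·11528140850414 + 1271518067987 = 370172025281235, q_11 = 32·523158239685 + 57702726121 = 16798766396041 → 370172025281235/16798766396041

22/1
16681/757
1932928113/87718157
4344490022/197157181
370172025281235/16798766396041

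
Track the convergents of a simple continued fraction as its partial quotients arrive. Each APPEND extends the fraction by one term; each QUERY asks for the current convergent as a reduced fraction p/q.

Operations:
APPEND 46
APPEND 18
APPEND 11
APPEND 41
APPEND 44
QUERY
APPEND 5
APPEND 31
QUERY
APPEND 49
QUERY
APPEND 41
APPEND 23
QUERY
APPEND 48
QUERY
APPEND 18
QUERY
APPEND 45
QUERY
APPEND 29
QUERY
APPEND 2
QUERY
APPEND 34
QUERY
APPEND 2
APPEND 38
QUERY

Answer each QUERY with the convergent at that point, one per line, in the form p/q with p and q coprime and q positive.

APPEND 46: p_0 = 46·1 + 0 = 46, q_0 = 46·0 + 1 = 1 → 46/1
APPEND 18: p_1 = 18·46 + 1 = 829, q_1 = 18·1 + 0 = 18 → 829/18
APPEND 11: p_2 = 11·829 + 46 = 9165, q_2 = 11·18 + 1 = 199 → 9165/199
APPEND 41: p_3 = 41·9165 + 829 = 376594, q_3 = 41·199 + 18 = 8177 → 376594/8177
APPEND 44: p_4 = 44·376594 + 9165 = 16579301, q_4 = 44·8177 + 199 = 359987 → 16579301/359987
APPEND 5: p_5 = 5·16579301 + 376594 = 83273099, q_5 = 5·359987 + 8177 = 1808112 → 83273099/1808112
APPEND 31: p_6 = 31·83273099 + 16579301 = 2598045370, q_6 = 31·1808112 + 359987 = 56411459 → 2598045370/56411459
APPEND 49: p_7 = 49·2598045370 + 83273099 = 127387496229, q_7 = 49·56411459 + 1808112 = 2765969603 → 127387496229/2765969603
APPEND 41: p_8 = 41·127387496229 + 2598045370 = 5225485390759, q_8 = 41·2765969603 + 56411459 = 113461165182 → 5225485390759/113461165182
APPEND 23: p_9 = 23·5225485390759 + 127387496229 = 120313551483686, q_9 = 23·113461165182 + 2765969603 = 2612372768789 → 120313551483686/2612372768789
APPEND 48: p_10 = 48·120313551483686 + 5225485390759 = 5780275956607687, q_10 = 48·2612372768789 + 113461165182 = 125507354067054 → 5780275956607687/125507354067054
APPEND 18: p_11 = 18·5780275956607687 + 120313551483686 = 104165280770422052, q_11 = 18·125507354067054 + 2612372768789 = 2261744745975761 → 104165280770422052/2261744745975761
APPEND 45: p_12 = 45·104165280770422052 + 5780275956607687 = 4693217910625600027, q_12 = 45·2261744745975761 + 125507354067054 = 101904020922976299 → 4693217910625600027/101904020922976299
APPEND 29: p_13 = 29·4693217910625600027 + 104165280770422052 = 136207484688912822835, q_13 = 29·101904020922976299 + 2261744745975761 = 2957478351512288432 → 136207484688912822835/2957478351512288432
APPEND 2: p_14 = 2·136207484688912822835 + 4693217910625600027 = 277108187288451245697, q_14 = 2·2957478351512288432 + 101904020922976299 = 6016860723947553163 → 277108187288451245697/6016860723947553163
APPEND 34: p_15 = 34·277108187288451245697 + 136207484688912822835 = 9557885852496255176533, q_15 = 34·6016860723947553163 + 2957478351512288432 = 207530742965729095974 → 9557885852496255176533/207530742965729095974
APPEND 2: p_16 = 2·9557885852496255176533 + 277108187288451245697 = 19392879892280961598763, q_16 = 2·207530742965729095974 + 6016860723947553163 = 421078346655405745111 → 19392879892280961598763/421078346655405745111
APPEND 38: p_17 = 38·19392879892280961598763 + 9557885852496255176533 = 746487321759172795929527, q_17 = 38·421078346655405745111 + 207530742965729095974 = 16208507915871147410192 → 746487321759172795929527/16208507915871147410192

16579301/359987
2598045370/56411459
127387496229/2765969603
120313551483686/2612372768789
5780275956607687/125507354067054
104165280770422052/2261744745975761
4693217910625600027/101904020922976299
136207484688912822835/2957478351512288432
277108187288451245697/6016860723947553163
9557885852496255176533/207530742965729095974
746487321759172795929527/16208507915871147410192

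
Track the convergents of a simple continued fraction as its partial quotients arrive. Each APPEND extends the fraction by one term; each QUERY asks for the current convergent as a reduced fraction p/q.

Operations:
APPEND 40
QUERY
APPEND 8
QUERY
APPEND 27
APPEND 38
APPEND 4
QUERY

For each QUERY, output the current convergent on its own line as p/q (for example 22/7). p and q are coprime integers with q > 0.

40/1
321/8
1333455/33233

APPEND 40: p_0 = 40·1 + 0 = 40, q_0 = 40·0 + 1 = 1 → 40/1
APPEND 8: p_1 = 8·40 + 1 = 321, q_1 = 8·1 + 0 = 8 → 321/8
APPEND 27: p_2 = 27·321 + 40 = 8707, q_2 = 27·8 + 1 = 217 → 8707/217
APPEND 38: p_3 = 38·8707 + 321 = 331187, q_3 = 38·217 + 8 = 8254 → 331187/8254
APPEND 4: p_4 = 4·331187 + 8707 = 1333455, q_4 = 4·8254 + 217 = 33233 → 1333455/33233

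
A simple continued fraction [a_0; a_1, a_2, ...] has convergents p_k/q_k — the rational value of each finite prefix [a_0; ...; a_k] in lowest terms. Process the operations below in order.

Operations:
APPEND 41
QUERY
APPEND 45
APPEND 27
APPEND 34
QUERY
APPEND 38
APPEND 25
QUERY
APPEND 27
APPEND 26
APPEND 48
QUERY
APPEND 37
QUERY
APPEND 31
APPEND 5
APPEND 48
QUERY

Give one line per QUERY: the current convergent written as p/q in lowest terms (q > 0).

APPEND 41: p_0 = 41·1 + 0 = 41, q_0 = 41·0 + 1 = 1 → 41/1
APPEND 45: p_1 = 45·41 + 1 = 1846, q_1 = 45·1 + 0 = 45 → 1846/45
APPEND 27: p_2 = 27·1846 + 41 = 49883, q_2 = 27·45 + 1 = 1216 → 49883/1216
APPEND 34: p_3 = 34·49883 + 1846 = 1697868, q_3 = 34·1216 + 45 = 41389 → 1697868/41389
APPEND 38: p_4 = 38·1697868 + 49883 = 64568867, q_4 = 38·41389 + 1216 = 1573998 → 64568867/1573998
APPEND 25: p_5 = 25·64568867 + 1697868 = 1615919543, q_5 = 25·1573998 + 41389 = 39391339 → 1615919543/39391339
APPEND 27: p_6 = 27·1615919543 + 64568867 = 43694396528, q_6 = 27·39391339 + 1573998 = 1065140151 → 43694396528/1065140151
APPEND 26: p_7 = 26·43694396528 + 1615919543 = 1137670229271, q_7 = 26·1065140151 + 39391339 = 27733035265 → 1137670229271/27733035265
APPEND 48: p_8 = 48·1137670229271 + 43694396528 = 54651865401536, q_8 = 48·27733035265 + 1065140151 = 1332250832871 → 54651865401536/1332250832871
APPEND 37: p_9 = 37·54651865401536 + 1137670229271 = 2023256690086103, q_9 = 37·1332250832871 + 27733035265 = 49321013851492 → 2023256690086103/49321013851492
APPEND 31: p_10 = 31·2023256690086103 + 54651865401536 = 62775609258070729, q_10 = 31·49321013851492 + 1332250832871 = 1530283680229123 → 62775609258070729/1530283680229123
APPEND 5: p_11 = 5·62775609258070729 + 2023256690086103 = 315901302980439748, q_11 = 5·1530283680229123 + 49321013851492 = 7700739414997107 → 315901302980439748/7700739414997107
APPEND 48: p_12 = 48·315901302980439748 + 62775609258070729 = 15226038152319178633, q_12 = 48·7700739414997107 + 1530283680229123 = 371165775600090259 → 15226038152319178633/371165775600090259

41/1
1697868/41389
1615919543/39391339
54651865401536/1332250832871
2023256690086103/49321013851492
15226038152319178633/371165775600090259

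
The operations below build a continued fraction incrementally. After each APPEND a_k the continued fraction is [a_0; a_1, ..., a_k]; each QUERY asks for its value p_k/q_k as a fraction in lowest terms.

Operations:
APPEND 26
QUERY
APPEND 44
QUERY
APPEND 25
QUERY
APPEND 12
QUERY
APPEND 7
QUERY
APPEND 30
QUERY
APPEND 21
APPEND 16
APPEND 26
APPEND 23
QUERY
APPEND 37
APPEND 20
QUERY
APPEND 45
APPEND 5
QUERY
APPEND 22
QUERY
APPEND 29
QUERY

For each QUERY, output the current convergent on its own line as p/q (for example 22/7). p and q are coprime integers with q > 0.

APPEND 26: p_0 = 26·1 + 0 = 26, q_0 = 26·0 + 1 = 1 → 26/1
APPEND 44: p_1 = 44·26 + 1 = 1145, q_1 = 44·1 + 0 = 44 → 1145/44
APPEND 25: p_2 = 25·1145 + 26 = 28651, q_2 = 25·44 + 1 = 1101 → 28651/1101
APPEND 12: p_3 = 12·28651 + 1145 = 344957, q_3 = 12·1101 + 44 = 13256 → 344957/13256
APPEND 7: p_4 = 7·344957 + 28651 = 2443350, q_4 = 7·13256 + 1101 = 93893 → 2443350/93893
APPEND 30: p_5 = 30·2443350 + 344957 = 73645457, q_5 = 30·93893 + 13256 = 2830046 → 73645457/2830046
APPEND 21: p_6 = 21·73645457 + 2443350 = 1548997947, q_6 = 21·2830046 + 93893 = 59524859 → 1548997947/59524859
APPEND 16: p_7 = 16·1548997947 + 73645457 = 24857612609, q_7 = 16·59524859 + 2830046 = 955227790 → 24857612609/955227790
APPEND 26: p_8 = 26·24857612609 + 1548997947 = 647846925781, q_8 = 26·955227790 + 59524859 = 24895447399 → 647846925781/24895447399
APPEND 23: p_9 = 23·647846925781 + 24857612609 = 14925336905572, q_9 = 23·24895447399 + 955227790 = 573550517967 → 14925336905572/573550517967
APPEND 37: p_10 = 37·14925336905572 + 647846925781 = 552885312431945, q_10 = 37·573550517967 + 24895447399 = 21246264612178 → 552885312431945/21246264612178
APPEND 20: p_11 = 20·552885312431945 + 14925336905572 = 11072631585544472, q_11 = 20·21246264612178 + 573550517967 = 425498842761527 → 11072631585544472/425498842761527
APPEND 45: p_12 = 45·11072631585544472 + 552885312431945 = 498821306661933185, q_12 = 45·425498842761527 + 21246264612178 = 19168694188880893 → 498821306661933185/19168694188880893
APPEND 5: p_13 = 5·498821306661933185 + 11072631585544472 = 2505179164895210397, q_13 = 5·19168694188880893 + 425498842761527 = 96268969787165992 → 2505179164895210397/96268969787165992
APPEND 22: p_14 = 22·2505179164895210397 + 498821306661933185 = 55612762934356561919, q_14 = 22·96268969787165992 + 19168694188880893 = 2137086029506532717 → 55612762934356561919/2137086029506532717
APPEND 29: p_15 = 29·55612762934356561919 + 2505179164895210397 = 1615275304261235506048, q_15 = 29·2137086029506532717 + 96268969787165992 = 62071763825476614785 → 1615275304261235506048/62071763825476614785

26/1
1145/44
28651/1101
344957/13256
2443350/93893
73645457/2830046
14925336905572/573550517967
11072631585544472/425498842761527
2505179164895210397/96268969787165992
55612762934356561919/2137086029506532717
1615275304261235506048/62071763825476614785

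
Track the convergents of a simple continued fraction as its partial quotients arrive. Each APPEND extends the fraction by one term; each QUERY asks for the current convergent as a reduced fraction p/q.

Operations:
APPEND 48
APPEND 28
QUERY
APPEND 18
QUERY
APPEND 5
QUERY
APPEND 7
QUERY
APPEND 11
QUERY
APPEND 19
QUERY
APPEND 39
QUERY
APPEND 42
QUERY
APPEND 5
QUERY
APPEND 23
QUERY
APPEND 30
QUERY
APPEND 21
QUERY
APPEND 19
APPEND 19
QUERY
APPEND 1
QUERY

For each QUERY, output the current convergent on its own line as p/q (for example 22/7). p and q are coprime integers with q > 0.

1345/28
24258/505
122635/2553
882703/18376
9832368/204689
187697695/3907467
7330042473/152595902
308049481561/6412935351
1547577450278/32217272657
35902330837955/747410206462
1078617502588928/22454523466517
22686869885205443/472292403003319
8233140630993559998/171396485833065301
8665269776315052343/180392496013594879

APPEND 48: p_0 = 48·1 + 0 = 48, q_0 = 48·0 + 1 = 1 → 48/1
APPEND 28: p_1 = 28·48 + 1 = 1345, q_1 = 28·1 + 0 = 28 → 1345/28
APPEND 18: p_2 = 18·1345 + 48 = 24258, q_2 = 18·28 + 1 = 505 → 24258/505
APPEND 5: p_3 = 5·24258 + 1345 = 122635, q_3 = 5·505 + 28 = 2553 → 122635/2553
APPEND 7: p_4 = 7·122635 + 24258 = 882703, q_4 = 7·2553 + 505 = 18376 → 882703/18376
APPEND 11: p_5 = 11·882703 + 122635 = 9832368, q_5 = 11·18376 + 2553 = 204689 → 9832368/204689
APPEND 19: p_6 = 19·9832368 + 882703 = 187697695, q_6 = 19·204689 + 18376 = 3907467 → 187697695/3907467
APPEND 39: p_7 = 39·187697695 + 9832368 = 7330042473, q_7 = 39·3907467 + 204689 = 152595902 → 7330042473/152595902
APPEND 42: p_8 = 42·7330042473 + 187697695 = 308049481561, q_8 = 42·152595902 + 3907467 = 6412935351 → 308049481561/6412935351
APPEND 5: p_9 = 5·308049481561 + 7330042473 = 1547577450278, q_9 = 5·6412935351 + 152595902 = 32217272657 → 1547577450278/32217272657
APPEND 23: p_10 = 23·1547577450278 + 308049481561 = 35902330837955, q_10 = 23·32217272657 + 6412935351 = 747410206462 → 35902330837955/747410206462
APPEND 30: p_11 = 30·35902330837955 + 1547577450278 = 1078617502588928, q_11 = 30·747410206462 + 32217272657 = 22454523466517 → 1078617502588928/22454523466517
APPEND 21: p_12 = 21·1078617502588928 + 35902330837955 = 22686869885205443, q_12 = 21·22454523466517 + 747410206462 = 472292403003319 → 22686869885205443/472292403003319
APPEND 19: p_13 = 19·22686869885205443 + 1078617502588928 = 432129145321492345, q_13 = 19·472292403003319 + 22454523466517 = 8996010180529578 → 432129145321492345/8996010180529578
APPEND 19: p_14 = 19·432129145321492345 + 22686869885205443 = 8233140630993559998, q_14 = 19·8996010180529578 + 472292403003319 = 171396485833065301 → 8233140630993559998/171396485833065301
APPEND 1: p_15 = 1·8233140630993559998 + 432129145321492345 = 8665269776315052343, q_15 = 1·171396485833065301 + 8996010180529578 = 180392496013594879 → 8665269776315052343/180392496013594879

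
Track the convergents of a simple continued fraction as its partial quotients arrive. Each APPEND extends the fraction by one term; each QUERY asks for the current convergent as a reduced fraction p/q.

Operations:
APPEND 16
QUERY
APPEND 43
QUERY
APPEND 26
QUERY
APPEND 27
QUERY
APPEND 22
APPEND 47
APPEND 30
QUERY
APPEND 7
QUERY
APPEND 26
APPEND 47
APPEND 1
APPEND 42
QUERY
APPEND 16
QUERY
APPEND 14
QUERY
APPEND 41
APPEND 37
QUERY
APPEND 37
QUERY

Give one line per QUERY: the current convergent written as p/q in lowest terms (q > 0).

16/1
689/43
17930/1119
484799/30256
15088973758/941693341
106125425981/6623220940
5728047544948815/357483836642623
91782035646971693/5728058990516396
1290676546602552517/80550309703872167
1962642933061612673447/122487308313127056158
72670798043726020542429/4535338698342550353089

APPEND 16: p_0 = 16·1 + 0 = 16, q_0 = 16·0 + 1 = 1 → 16/1
APPEND 43: p_1 = 43·16 + 1 = 689, q_1 = 43·1 + 0 = 43 → 689/43
APPEND 26: p_2 = 26·689 + 16 = 17930, q_2 = 26·43 + 1 = 1119 → 17930/1119
APPEND 27: p_3 = 27·17930 + 689 = 484799, q_3 = 27·1119 + 43 = 30256 → 484799/30256
APPEND 22: p_4 = 22·484799 + 17930 = 10683508, q_4 = 22·30256 + 1119 = 666751 → 10683508/666751
APPEND 47: p_5 = 47·10683508 + 484799 = 502609675, q_5 = 47·666751 + 30256 = 31367553 → 502609675/31367553
APPEND 30: p_6 = 30·502609675 + 10683508 = 15088973758, q_6 = 30·31367553 + 666751 = 941693341 → 15088973758/941693341
APPEND 7: p_7 = 7·15088973758 + 502609675 = 106125425981, q_7 = 7·941693341 + 31367553 = 6623220940 → 106125425981/6623220940
APPEND 26: p_8 = 26·106125425981 + 15088973758 = 2774350049264, q_8 = 26·6623220940 + 941693341 = 173145437781 → 2774350049264/173145437781
APPEND 47: p_9 = 47·2774350049264 + 106125425981 = 130500577741389, q_9 = 47·173145437781 + 6623220940 = 8144458796647 → 130500577741389/8144458796647
APPEND 1: p_10 = 1·130500577741389 + 2774350049264 = 133274927790653, q_10 = 1·8144458796647 + 173145437781 = 8317604234428 → 133274927790653/8317604234428
APPEND 42: p_11 = 42·133274927790653 + 130500577741389 = 5728047544948815, q_11 = 42·8317604234428 + 8144458796647 = 357483836642623 → 5728047544948815/357483836642623
APPEND 16: p_12 = 16·5728047544948815 + 133274927790653 = 91782035646971693, q_12 = 16·357483836642623 + 8317604234428 = 5728058990516396 → 91782035646971693/5728058990516396
APPEND 14: p_13 = 14·91782035646971693 + 5728047544948815 = 1290676546602552517, q_13 = 14·5728058990516396 + 357483836642623 = 80550309703872167 → 1290676546602552517/80550309703872167
APPEND 41: p_14 = 41·1290676546602552517 + 91782035646971693 = 53009520446351624890, q_14 = 41·80550309703872167 + 5728058990516396 = 3308290756849275243 → 53009520446351624890/3308290756849275243
APPEND 37: p_15 = 37·53009520446351624890 + 1290676546602552517 = 1962642933061612673447, q_15 = 37·3308290756849275243 + 80550309703872167 = 122487308313127056158 → 1962642933061612673447/122487308313127056158
APPEND 37: p_16 = 37·1962642933061612673447 + 53009520446351624890 = 72670798043726020542429, q_16 = 37·122487308313127056158 + 3308290756849275243 = 4535338698342550353089 → 72670798043726020542429/4535338698342550353089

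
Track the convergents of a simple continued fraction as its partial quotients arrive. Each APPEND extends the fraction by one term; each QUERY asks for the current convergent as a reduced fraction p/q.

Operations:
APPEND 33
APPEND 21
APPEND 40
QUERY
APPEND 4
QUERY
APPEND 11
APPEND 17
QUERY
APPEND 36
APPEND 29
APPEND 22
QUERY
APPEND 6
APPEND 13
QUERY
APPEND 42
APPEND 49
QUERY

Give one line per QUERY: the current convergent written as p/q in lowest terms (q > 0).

APPEND 33: p_0 = 33·1 + 0 = 33, q_0 = 33·0 + 1 = 1 → 33/1
APPEND 21: p_1 = 21·33 + 1 = 694, q_1 = 21·1 + 0 = 21 → 694/21
APPEND 40: p_2 = 40·694 + 33 = 27793, q_2 = 40·21 + 1 = 841 → 27793/841
APPEND 4: p_3 = 4·27793 + 694 = 111866, q_3 = 4·841 + 21 = 3385 → 111866/3385
APPEND 11: p_4 = 11·111866 + 27793 = 1258319, q_4 = 11·3385 + 841 = 38076 → 1258319/38076
APPEND 17: p_5 = 17·1258319 + 111866 = 21503289, q_5 = 17·38076 + 3385 = 650677 → 21503289/650677
APPEND 36: p_6 = 36·21503289 + 1258319 = 775376723, q_6 = 36·650677 + 38076 = 23462448 → 775376723/23462448
APPEND 29: p_7 = 29·775376723 + 21503289 = 22507428256, q_7 = 29·23462448 + 650677 = 681061669 → 22507428256/681061669
APPEND 22: p_8 = 22·22507428256 + 775376723 = 495938798355, q_8 = 22·681061669 + 23462448 = 15006819166 → 495938798355/15006819166
APPEND 6: p_9 = 6·495938798355 + 22507428256 = 2998140218386, q_9 = 6·15006819166 + 681061669 = 90721976665 → 2998140218386/90721976665
APPEND 13: p_10 = 13·2998140218386 + 495938798355 = 39471761637373, q_10 = 13·90721976665 + 15006819166 = 1194392515811 → 39471761637373/1194392515811
APPEND 42: p_11 = 42·39471761637373 + 2998140218386 = 1660812128988052, q_11 = 42·1194392515811 + 90721976665 = 50255207640727 → 1660812128988052/50255207640727
APPEND 49: p_12 = 49·1660812128988052 + 39471761637373 = 81419266082051921, q_12 = 49·50255207640727 + 1194392515811 = 2463699566911434 → 81419266082051921/2463699566911434

27793/841
111866/3385
21503289/650677
495938798355/15006819166
39471761637373/1194392515811
81419266082051921/2463699566911434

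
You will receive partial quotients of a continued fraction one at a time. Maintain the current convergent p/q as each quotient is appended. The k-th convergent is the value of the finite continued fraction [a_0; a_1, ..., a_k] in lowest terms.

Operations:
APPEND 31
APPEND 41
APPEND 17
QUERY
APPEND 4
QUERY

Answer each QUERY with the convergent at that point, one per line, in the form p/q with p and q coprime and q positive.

21655/698
87892/2833

APPEND 31: p_0 = 31·1 + 0 = 31, q_0 = 31·0 + 1 = 1 → 31/1
APPEND 41: p_1 = 41·31 + 1 = 1272, q_1 = 41·1 + 0 = 41 → 1272/41
APPEND 17: p_2 = 17·1272 + 31 = 21655, q_2 = 17·41 + 1 = 698 → 21655/698
APPEND 4: p_3 = 4·21655 + 1272 = 87892, q_3 = 4·698 + 41 = 2833 → 87892/2833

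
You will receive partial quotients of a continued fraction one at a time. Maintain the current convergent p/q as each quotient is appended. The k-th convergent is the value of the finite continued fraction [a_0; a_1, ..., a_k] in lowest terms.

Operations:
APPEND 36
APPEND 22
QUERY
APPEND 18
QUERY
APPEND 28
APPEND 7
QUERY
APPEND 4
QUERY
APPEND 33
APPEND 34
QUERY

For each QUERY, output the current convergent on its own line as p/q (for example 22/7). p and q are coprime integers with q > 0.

793/22
14310/397
2824621/78363
11699957/324590
13235088825/367178912

APPEND 36: p_0 = 36·1 + 0 = 36, q_0 = 36·0 + 1 = 1 → 36/1
APPEND 22: p_1 = 22·36 + 1 = 793, q_1 = 22·1 + 0 = 22 → 793/22
APPEND 18: p_2 = 18·793 + 36 = 14310, q_2 = 18·22 + 1 = 397 → 14310/397
APPEND 28: p_3 = 28·14310 + 793 = 401473, q_3 = 28·397 + 22 = 11138 → 401473/11138
APPEND 7: p_4 = 7·401473 + 14310 = 2824621, q_4 = 7·11138 + 397 = 78363 → 2824621/78363
APPEND 4: p_5 = 4·2824621 + 401473 = 11699957, q_5 = 4·78363 + 11138 = 324590 → 11699957/324590
APPEND 33: p_6 = 33·11699957 + 2824621 = 388923202, q_6 = 33·324590 + 78363 = 10789833 → 388923202/10789833
APPEND 34: p_7 = 34·388923202 + 11699957 = 13235088825, q_7 = 34·10789833 + 324590 = 367178912 → 13235088825/367178912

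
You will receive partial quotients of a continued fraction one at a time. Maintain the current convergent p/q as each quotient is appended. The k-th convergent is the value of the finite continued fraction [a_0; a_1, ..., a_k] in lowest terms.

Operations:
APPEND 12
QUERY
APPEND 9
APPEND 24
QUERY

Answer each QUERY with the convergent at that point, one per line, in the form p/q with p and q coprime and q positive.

12/1
2628/217

APPEND 12: p_0 = 12·1 + 0 = 12, q_0 = 12·0 + 1 = 1 → 12/1
APPEND 9: p_1 = 9·12 + 1 = 109, q_1 = 9·1 + 0 = 9 → 109/9
APPEND 24: p_2 = 24·109 + 12 = 2628, q_2 = 24·9 + 1 = 217 → 2628/217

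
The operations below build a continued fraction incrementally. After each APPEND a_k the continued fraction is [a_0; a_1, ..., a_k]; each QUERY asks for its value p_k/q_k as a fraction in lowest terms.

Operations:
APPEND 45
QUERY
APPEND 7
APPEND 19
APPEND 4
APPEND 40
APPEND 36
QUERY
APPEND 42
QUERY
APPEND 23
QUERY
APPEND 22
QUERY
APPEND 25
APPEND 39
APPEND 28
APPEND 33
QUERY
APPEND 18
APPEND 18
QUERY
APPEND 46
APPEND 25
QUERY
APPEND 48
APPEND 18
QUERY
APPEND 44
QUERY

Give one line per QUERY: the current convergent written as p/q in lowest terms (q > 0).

45/1
35539556/787287
1493647881/33087908
34389440819/761809171
758061345899/16792889670
686244917617076327/15201982333600218
223403509339307235527/4948927292654284284
257446768783461642201577/5703067710109415494309
222876655820691688585539661/4937256214768272470648503
9818940589946651421482819422/217513248624640553322709365

APPEND 45: p_0 = 45·1 + 0 = 45, q_0 = 45·0 + 1 = 1 → 45/1
APPEND 7: p_1 = 7·45 + 1 = 316, q_1 = 7·1 + 0 = 7 → 316/7
APPEND 19: p_2 = 19·316 + 45 = 6049, q_2 = 19·7 + 1 = 134 → 6049/134
APPEND 4: p_3 = 4·6049 + 316 = 24512, q_3 = 4·134 + 7 = 543 → 24512/543
APPEND 40: p_4 = 40·24512 + 6049 = 986529, q_4 = 40·543 + 134 = 21854 → 986529/21854
APPEND 36: p_5 = 36·986529 + 24512 = 35539556, q_5 = 36·21854 + 543 = 787287 → 35539556/787287
APPEND 42: p_6 = 42·35539556 + 986529 = 1493647881, q_6 = 42·787287 + 21854 = 33087908 → 1493647881/33087908
APPEND 23: p_7 = 23·1493647881 + 35539556 = 34389440819, q_7 = 23·33087908 + 787287 = 761809171 → 34389440819/761809171
APPEND 22: p_8 = 22·34389440819 + 1493647881 = 758061345899, q_8 = 22·761809171 + 33087908 = 16792889670 → 758061345899/16792889670
APPEND 25: p_9 = 25·758061345899 + 34389440819 = 18985923088294, q_9 = 25·16792889670 + 761809171 = 420584050921 → 18985923088294/420584050921
APPEND 39: p_10 = 39·18985923088294 + 758061345899 = 741209061789365, q_10 = 39·420584050921 + 16792889670 = 16419570875589 → 741209061789365/16419570875589
APPEND 28: p_11 = 28·741209061789365 + 18985923088294 = 20772839653190514, q_11 = 28·16419570875589 + 420584050921 = 460168568567413 → 20772839653190514/460168568567413
APPEND 33: p_12 = 33·20772839653190514 + 741209061789365 = 686244917617076327, q_12 = 33·460168568567413 + 16419570875589 = 15201982333600218 → 686244917617076327/15201982333600218
APPEND 18: p_13 = 18·686244917617076327 + 20772839653190514 = 12373181356760564400, q_13 = 18·15201982333600218 + 460168568567413 = 274095850573371337 → 12373181356760564400/274095850573371337
APPEND 18: p_14 = 18·12373181356760564400 + 686244917617076327 = 223403509339307235527, q_14 = 18·274095850573371337 + 15201982333600218 = 4948927292654284284 → 223403509339307235527/4948927292654284284
APPEND 46: p_15 = 46·223403509339307235527 + 12373181356760564400 = 10288934610964893398642, q_15 = 46·4948927292654284284 + 274095850573371337 = 227924751312670448401 → 10288934610964893398642/227924751312670448401
APPEND 25: p_16 = 25·10288934610964893398642 + 223403509339307235527 = 257446768783461642201577, q_16 = 25·227924751312670448401 + 4948927292654284284 = 5703067710109415494309 → 257446768783461642201577/5703067710109415494309
APPEND 48: p_17 = 48·257446768783461642201577 + 10288934610964893398642 = 12367733836217123719074338, q_17 = 48·5703067710109415494309 + 227924751312670448401 = 273975174836564614175233 → 12367733836217123719074338/273975174836564614175233
APPEND 18: p_18 = 18·12367733836217123719074338 + 257446768783461642201577 = 222876655820691688585539661, q_18 = 18·273975174836564614175233 + 5703067710109415494309 = 4937256214768272470648503 → 222876655820691688585539661/4937256214768272470648503
APPEND 44: p_19 = 44·222876655820691688585539661 + 12367733836217123719074338 = 9818940589946651421482819422, q_19 = 44·4937256214768272470648503 + 273975174836564614175233 = 217513248624640553322709365 → 9818940589946651421482819422/217513248624640553322709365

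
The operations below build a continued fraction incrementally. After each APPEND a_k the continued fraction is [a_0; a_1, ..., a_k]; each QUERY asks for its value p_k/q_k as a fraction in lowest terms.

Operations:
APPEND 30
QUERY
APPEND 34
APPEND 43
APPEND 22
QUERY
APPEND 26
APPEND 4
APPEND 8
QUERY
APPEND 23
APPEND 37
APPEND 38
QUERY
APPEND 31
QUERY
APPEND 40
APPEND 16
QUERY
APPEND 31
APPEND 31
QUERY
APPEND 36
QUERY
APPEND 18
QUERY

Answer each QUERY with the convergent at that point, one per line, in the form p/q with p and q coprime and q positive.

30/1
967547/32220
839345491/27950799
27337142373878/910346192265
848170301370729/28244671432187
544114557456619337/18119399927108107
524490782898381096372/17465914343185871029
18898569689772071871877/629335748449635188106
340698745198795674790158/11345509386436619256937

APPEND 30: p_0 = 30·1 + 0 = 30, q_0 = 30·0 + 1 = 1 → 30/1
APPEND 34: p_1 = 34·30 + 1 = 1021, q_1 = 34·1 + 0 = 34 → 1021/34
APPEND 43: p_2 = 43·1021 + 30 = 43933, q_2 = 43·34 + 1 = 1463 → 43933/1463
APPEND 22: p_3 = 22·43933 + 1021 = 967547, q_3 = 22·1463 + 34 = 32220 → 967547/32220
APPEND 26: p_4 = 26·967547 + 43933 = 25200155, q_4 = 26·32220 + 1463 = 839183 → 25200155/839183
APPEND 4: p_5 = 4·25200155 + 967547 = 101768167, q_5 = 4·839183 + 32220 = 3388952 → 101768167/3388952
APPEND 8: p_6 = 8·101768167 + 25200155 = 839345491, q_6 = 8·3388952 + 839183 = 27950799 → 839345491/27950799
APPEND 23: p_7 = 23·839345491 + 101768167 = 19406714460, q_7 = 23·27950799 + 3388952 = 646257329 → 19406714460/646257329
APPEND 37: p_8 = 37·19406714460 + 839345491 = 718887780511, q_8 = 37·646257329 + 27950799 = 23939471972 → 718887780511/23939471972
APPEND 38: p_9 = 38·718887780511 + 19406714460 = 27337142373878, q_9 = 38·23939471972 + 646257329 = 910346192265 → 27337142373878/910346192265
APPEND 31: p_10 = 31·27337142373878 + 718887780511 = 848170301370729, q_10 = 31·910346192265 + 23939471972 = 28244671432187 → 848170301370729/28244671432187
APPEND 40: p_11 = 40·848170301370729 + 27337142373878 = 33954149197203038, q_11 = 40·28244671432187 + 910346192265 = 1130697203479745 → 33954149197203038/1130697203479745
APPEND 16: p_12 = 16·33954149197203038 + 848170301370729 = 544114557456619337, q_12 = 16·1130697203479745 + 28244671432187 = 18119399927108107 → 544114557456619337/18119399927108107
APPEND 31: p_13 = 31·544114557456619337 + 33954149197203038 = 16901505430352402485, q_13 = 31·18119399927108107 + 1130697203479745 = 562832094943831062 → 16901505430352402485/562832094943831062
APPEND 31: p_14 = 31·16901505430352402485 + 544114557456619337 = 524490782898381096372, q_14 = 31·562832094943831062 + 18119399927108107 = 17465914343185871029 → 524490782898381096372/17465914343185871029
APPEND 36: p_15 = 36·524490782898381096372 + 16901505430352402485 = 18898569689772071871877, q_15 = 36·17465914343185871029 + 562832094943831062 = 629335748449635188106 → 18898569689772071871877/629335748449635188106
APPEND 18: p_16 = 18·18898569689772071871877 + 524490782898381096372 = 340698745198795674790158, q_16 = 18·629335748449635188106 + 17465914343185871029 = 11345509386436619256937 → 340698745198795674790158/11345509386436619256937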